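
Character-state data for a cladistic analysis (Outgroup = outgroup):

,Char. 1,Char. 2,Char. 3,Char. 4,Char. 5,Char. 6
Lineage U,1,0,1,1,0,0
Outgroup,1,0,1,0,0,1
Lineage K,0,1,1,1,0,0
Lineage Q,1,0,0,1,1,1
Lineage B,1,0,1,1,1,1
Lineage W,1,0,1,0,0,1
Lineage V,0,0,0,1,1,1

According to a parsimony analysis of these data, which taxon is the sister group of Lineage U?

Lineage K

Character polarity is set by the outgroup: the derived state is whichever differs from the outgroup's state, so for Char. 1, Char. 3, Char. 6 the derived state is '0', and for the remaining characters it is '1'.
Char. 1 groups Lineage K and Lineage V, which is incompatible with the clades supported by the remaining characters; treating it as convergent (homoplasy) costs fewer steps than any alternative tree.
Char. 2 (derived state '1') is unique to Lineage K (autapomorphy; uninformative for grouping).
Char. 3 (derived state '0') is shared by Lineage Q and Lineage V — a synapomorphy uniting that clade.
Only Lineage B, Lineage K, Lineage Q, Lineage U, and Lineage V show the derived state '1' for Char. 4, supporting them as a clade.
Char. 5: derived state '1' in Lineage B, Lineage Q, and Lineage V only — synapomorphy for {Lineage B, Lineage Q, Lineage V}.
Char. 6: derived state '0' in Lineage K and Lineage U only — synapomorphy for {Lineage K, Lineage U}.
Most parsimonious ingroup topology: ((((Lineage Q,Lineage V),Lineage B),(Lineage U,Lineage K)),Lineage W).
Lineage U and Lineage K form a cherry on this tree, so they are sister taxa.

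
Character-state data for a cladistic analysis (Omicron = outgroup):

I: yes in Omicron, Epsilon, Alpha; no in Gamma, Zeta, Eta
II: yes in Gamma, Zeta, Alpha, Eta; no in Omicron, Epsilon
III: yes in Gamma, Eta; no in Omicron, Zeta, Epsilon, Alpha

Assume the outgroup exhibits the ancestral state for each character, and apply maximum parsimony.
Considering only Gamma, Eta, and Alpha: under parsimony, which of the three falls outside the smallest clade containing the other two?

Alpha

Character polarity is set by the outgroup: the derived state is whichever differs from the outgroup's state, so for I the derived state is 'no', and for the remaining characters it is 'yes'.
Only Eta, Gamma, and Zeta show the derived state 'no' for I, supporting them as a clade.
Only Alpha, Eta, Gamma, and Zeta show the derived state 'yes' for II, supporting them as a clade.
Only Eta and Gamma show the derived state 'yes' for III, supporting them as a clade.
Most parsimonious ingroup topology: ((((Gamma,Eta),Zeta),Alpha),Epsilon).
Eta and Gamma share a more recent common ancestor with each other than either does with Alpha, so Alpha is the least closely related of the three.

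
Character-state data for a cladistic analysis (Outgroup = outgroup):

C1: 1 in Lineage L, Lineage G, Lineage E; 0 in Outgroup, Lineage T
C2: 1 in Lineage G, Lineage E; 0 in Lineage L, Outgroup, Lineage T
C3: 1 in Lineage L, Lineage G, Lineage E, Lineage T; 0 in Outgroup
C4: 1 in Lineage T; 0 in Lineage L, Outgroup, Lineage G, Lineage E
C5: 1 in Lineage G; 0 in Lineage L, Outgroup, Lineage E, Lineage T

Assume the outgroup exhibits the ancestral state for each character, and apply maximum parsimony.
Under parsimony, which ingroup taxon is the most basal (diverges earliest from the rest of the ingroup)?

Lineage T

The outgroup has state '0' for every character, so '1' is the derived state throughout.
Only Lineage E, Lineage G, and Lineage L show the derived state '1' for C1, supporting them as a clade.
C2: derived state '1' in Lineage E and Lineage G only — synapomorphy for {Lineage E, Lineage G}.
All ingroup taxa share the derived state '1' for C3; it defines the ingroup but does not resolve relationships within it.
C4 (derived state '1') is unique to Lineage T (autapomorphy; uninformative for grouping).
C5: derived state '1' in Lineage G only — an autapomorphy, so it tells us nothing about relationships among taxa.
Most parsimonious ingroup topology: (Lineage T,((Lineage E,Lineage G),Lineage L)).
Lineage T is sister to the clade containing all other ingroup taxa, so it is the earliest-diverging (most basal) ingroup lineage.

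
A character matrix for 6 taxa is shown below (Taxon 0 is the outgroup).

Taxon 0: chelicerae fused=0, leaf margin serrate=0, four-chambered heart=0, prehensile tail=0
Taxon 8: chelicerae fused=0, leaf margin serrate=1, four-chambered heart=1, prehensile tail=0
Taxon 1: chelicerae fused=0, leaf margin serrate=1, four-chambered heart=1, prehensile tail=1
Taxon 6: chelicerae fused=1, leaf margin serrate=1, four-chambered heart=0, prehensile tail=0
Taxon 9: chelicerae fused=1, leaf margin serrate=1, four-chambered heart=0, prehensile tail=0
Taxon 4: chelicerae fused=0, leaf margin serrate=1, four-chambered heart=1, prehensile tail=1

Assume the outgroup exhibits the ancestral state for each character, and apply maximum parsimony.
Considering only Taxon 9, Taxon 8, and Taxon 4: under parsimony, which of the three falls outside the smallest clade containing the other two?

The outgroup has state '0' for every character, so '1' is the derived state throughout.
chelicerae fused (derived state '1') is shared by Taxon 6 and Taxon 9 — a synapomorphy uniting that clade.
All ingroup taxa share the derived state '1' for leaf margin serrate; it defines the ingroup but does not resolve relationships within it.
four-chambered heart (derived state '1') is shared by Taxon 1, Taxon 4, and Taxon 8 — a synapomorphy uniting that clade.
prehensile tail: derived state '1' in Taxon 1 and Taxon 4 only — synapomorphy for {Taxon 1, Taxon 4}.
Most parsimonious ingroup topology: ((Taxon 8,(Taxon 1,Taxon 4)),(Taxon 6,Taxon 9)).
Taxon 8 and Taxon 4 share a more recent common ancestor with each other than either does with Taxon 9, so Taxon 9 is the least closely related of the three.

Taxon 9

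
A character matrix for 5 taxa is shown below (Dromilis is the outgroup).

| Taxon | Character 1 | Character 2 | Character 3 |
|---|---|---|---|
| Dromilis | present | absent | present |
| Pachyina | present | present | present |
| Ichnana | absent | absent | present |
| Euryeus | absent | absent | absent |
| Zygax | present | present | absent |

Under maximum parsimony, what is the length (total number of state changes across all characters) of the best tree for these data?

Character polarity is set by the outgroup: the derived state is whichever differs from the outgroup's state, so for Character 1, Character 3 the derived state is 'absent', and for the remaining characters it is 'present'.
Only Euryeus and Ichnana show the derived state 'absent' for Character 1, supporting them as a clade.
Only Pachyina and Zygax show the derived state 'present' for Character 2, supporting them as a clade.
Character 3 groups Euryeus and Zygax, which is incompatible with the clades supported by the remaining characters; treating it as convergent (homoplasy) costs fewer steps than any alternative tree.
Most parsimonious ingroup topology: ((Pachyina,Zygax),(Ichnana,Euryeus)).
Changes per character on this tree: Character 1: 1; Character 2: 1; Character 3: 2.
Total = 4.

4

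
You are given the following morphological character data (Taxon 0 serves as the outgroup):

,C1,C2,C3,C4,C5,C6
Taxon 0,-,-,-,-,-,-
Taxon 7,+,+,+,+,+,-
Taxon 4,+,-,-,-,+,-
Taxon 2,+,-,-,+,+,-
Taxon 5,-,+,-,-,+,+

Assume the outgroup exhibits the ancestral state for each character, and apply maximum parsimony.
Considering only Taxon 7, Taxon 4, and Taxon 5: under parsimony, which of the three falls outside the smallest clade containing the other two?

The outgroup has state '-' for every character, so '+' is the derived state throughout.
C1 (derived state '+') is shared by Taxon 2, Taxon 4, and Taxon 7 — a synapomorphy uniting that clade.
C2 groups Taxon 5 and Taxon 7, which is incompatible with the clades supported by the remaining characters; treating it as convergent (homoplasy) costs fewer steps than any alternative tree.
C3 (derived state '+') is unique to Taxon 7 (autapomorphy; uninformative for grouping).
C4: derived state '+' in Taxon 2 and Taxon 7 only — synapomorphy for {Taxon 2, Taxon 7}.
All ingroup taxa share the derived state '+' for C5; it defines the ingroup but does not resolve relationships within it.
C6 (derived state '+') is unique to Taxon 5 (autapomorphy; uninformative for grouping).
Most parsimonious ingroup topology: (((Taxon 7,Taxon 2),Taxon 4),Taxon 5).
Taxon 4 and Taxon 7 share a more recent common ancestor with each other than either does with Taxon 5, so Taxon 5 is the least closely related of the three.

Taxon 5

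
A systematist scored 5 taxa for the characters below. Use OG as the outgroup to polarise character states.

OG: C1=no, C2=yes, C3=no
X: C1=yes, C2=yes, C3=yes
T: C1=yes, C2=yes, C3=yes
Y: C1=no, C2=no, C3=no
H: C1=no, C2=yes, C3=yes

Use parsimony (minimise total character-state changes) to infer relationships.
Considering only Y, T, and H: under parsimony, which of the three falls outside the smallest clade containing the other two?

Character polarity is set by the outgroup: the derived state is whichever differs from the outgroup's state, so for C2 the derived state is 'no', and for the remaining characters it is 'yes'.
C1: derived state 'yes' in T and X only — synapomorphy for {T, X}.
C2: derived state 'no' in Y only — an autapomorphy, so it tells us nothing about relationships among taxa.
Only H, T, and X show the derived state 'yes' for C3, supporting them as a clade.
Most parsimonious ingroup topology: (((X,T),H),Y).
T and H share a more recent common ancestor with each other than either does with Y, so Y is the least closely related of the three.

Y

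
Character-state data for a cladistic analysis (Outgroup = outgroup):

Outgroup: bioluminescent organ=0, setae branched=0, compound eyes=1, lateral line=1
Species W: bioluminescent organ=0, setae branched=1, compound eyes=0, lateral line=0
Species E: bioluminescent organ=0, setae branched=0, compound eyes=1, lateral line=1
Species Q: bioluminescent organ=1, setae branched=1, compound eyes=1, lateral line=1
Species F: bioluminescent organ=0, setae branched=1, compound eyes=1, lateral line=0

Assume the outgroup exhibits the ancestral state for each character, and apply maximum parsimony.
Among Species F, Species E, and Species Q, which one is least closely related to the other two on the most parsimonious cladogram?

Species E

Character polarity is set by the outgroup: the derived state is whichever differs from the outgroup's state, so for compound eyes, lateral line the derived state is '0', and for the remaining characters it is '1'.
bioluminescent organ (derived state '1') is unique to Species Q (autapomorphy; uninformative for grouping).
setae branched (derived state '1') is shared by Species F, Species Q, and Species W — a synapomorphy uniting that clade.
compound eyes: derived state '0' in Species W only — an autapomorphy, so it tells us nothing about relationships among taxa.
lateral line: derived state '0' in Species F and Species W only — synapomorphy for {Species F, Species W}.
Most parsimonious ingroup topology: (((Species W,Species F),Species Q),Species E).
Species F and Species Q share a more recent common ancestor with each other than either does with Species E, so Species E is the least closely related of the three.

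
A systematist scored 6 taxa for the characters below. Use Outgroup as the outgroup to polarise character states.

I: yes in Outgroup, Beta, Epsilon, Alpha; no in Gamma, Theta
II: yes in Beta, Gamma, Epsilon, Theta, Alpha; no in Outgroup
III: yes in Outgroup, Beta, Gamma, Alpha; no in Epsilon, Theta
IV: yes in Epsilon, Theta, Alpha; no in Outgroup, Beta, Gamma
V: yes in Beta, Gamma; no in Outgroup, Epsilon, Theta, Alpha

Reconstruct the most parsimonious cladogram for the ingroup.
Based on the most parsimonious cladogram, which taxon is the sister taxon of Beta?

Character polarity is set by the outgroup: the derived state is whichever differs from the outgroup's state, so for I, III the derived state is 'no', and for the remaining characters it is 'yes'.
I groups Gamma and Theta, which is incompatible with the clades supported by the remaining characters; treating it as convergent (homoplasy) costs fewer steps than any alternative tree.
II (derived state 'yes') is shared by all ingroup taxa — unites the whole ingroup.
III (derived state 'no') is shared by Epsilon and Theta — a synapomorphy uniting that clade.
IV (derived state 'yes') is shared by Alpha, Epsilon, and Theta — a synapomorphy uniting that clade.
Only Beta and Gamma show the derived state 'yes' for V, supporting them as a clade.
Most parsimonious ingroup topology: ((Beta,Gamma),((Epsilon,Theta),Alpha)).
Beta and Gamma form a cherry on this tree, so they are sister taxa.

Gamma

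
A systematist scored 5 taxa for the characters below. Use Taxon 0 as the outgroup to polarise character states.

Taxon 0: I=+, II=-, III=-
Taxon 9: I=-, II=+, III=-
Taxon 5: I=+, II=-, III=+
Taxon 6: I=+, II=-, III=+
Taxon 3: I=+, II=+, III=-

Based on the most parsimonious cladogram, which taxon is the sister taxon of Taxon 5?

Character polarity is set by the outgroup: the derived state is whichever differs from the outgroup's state, so for I the derived state is '-', and for the remaining characters it is '+'.
I (derived state '-') is unique to Taxon 9 (autapomorphy; uninformative for grouping).
II: derived state '+' in Taxon 3 and Taxon 9 only — synapomorphy for {Taxon 3, Taxon 9}.
Only Taxon 5 and Taxon 6 show the derived state '+' for III, supporting them as a clade.
Most parsimonious ingroup topology: ((Taxon 9,Taxon 3),(Taxon 5,Taxon 6)).
Taxon 5 and Taxon 6 form a cherry on this tree, so they are sister taxa.

Taxon 6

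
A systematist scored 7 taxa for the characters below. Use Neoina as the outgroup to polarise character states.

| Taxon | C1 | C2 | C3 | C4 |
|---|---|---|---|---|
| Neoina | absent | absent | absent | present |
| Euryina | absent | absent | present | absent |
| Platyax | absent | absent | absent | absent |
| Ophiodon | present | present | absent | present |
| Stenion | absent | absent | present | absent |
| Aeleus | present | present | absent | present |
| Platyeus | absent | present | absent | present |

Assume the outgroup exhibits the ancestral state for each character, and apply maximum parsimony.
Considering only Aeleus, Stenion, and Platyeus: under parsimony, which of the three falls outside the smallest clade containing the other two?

Stenion

Character polarity is set by the outgroup: the derived state is whichever differs from the outgroup's state, so for C4 the derived state is 'absent', and for the remaining characters it is 'present'.
Only Aeleus and Ophiodon show the derived state 'present' for C1, supporting them as a clade.
Only Aeleus, Ophiodon, and Platyeus show the derived state 'present' for C2, supporting them as a clade.
C3: derived state 'present' in Euryina and Stenion only — synapomorphy for {Euryina, Stenion}.
C4: derived state 'absent' in Euryina, Platyax, and Stenion only — synapomorphy for {Euryina, Platyax, Stenion}.
Most parsimonious ingroup topology: (((Euryina,Stenion),Platyax),((Ophiodon,Aeleus),Platyeus)).
Platyeus and Aeleus share a more recent common ancestor with each other than either does with Stenion, so Stenion is the least closely related of the three.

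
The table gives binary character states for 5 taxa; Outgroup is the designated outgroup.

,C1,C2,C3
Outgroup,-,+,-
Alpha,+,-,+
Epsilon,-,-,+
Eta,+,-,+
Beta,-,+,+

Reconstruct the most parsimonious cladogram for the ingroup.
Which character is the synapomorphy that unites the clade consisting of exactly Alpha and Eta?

C1

Character polarity is set by the outgroup: the derived state is whichever differs from the outgroup's state, so for C2 the derived state is '-', and for the remaining characters it is '+'.
C1 (derived state '+') is shared by Alpha and Eta — a synapomorphy uniting that clade.
C2: derived state '-' in Alpha, Epsilon, and Eta only — synapomorphy for {Alpha, Epsilon, Eta}.
All ingroup taxa share the derived state '+' for C3; it defines the ingroup but does not resolve relationships within it.
Most parsimonious ingroup topology: (((Alpha,Eta),Epsilon),Beta).
The clade {Alpha, Eta} is supported by C1: its derived state '+' occurs in exactly those taxa and in no other taxon (including the outgroup).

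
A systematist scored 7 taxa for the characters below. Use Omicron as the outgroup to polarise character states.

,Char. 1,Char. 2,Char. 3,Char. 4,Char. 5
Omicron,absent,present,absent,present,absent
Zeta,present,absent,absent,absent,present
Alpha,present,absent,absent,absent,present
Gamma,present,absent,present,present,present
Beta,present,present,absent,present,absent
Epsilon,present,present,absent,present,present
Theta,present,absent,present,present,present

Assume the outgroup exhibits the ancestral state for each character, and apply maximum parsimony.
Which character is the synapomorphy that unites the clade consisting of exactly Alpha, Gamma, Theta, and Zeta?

Char. 2

Character polarity is set by the outgroup: the derived state is whichever differs from the outgroup's state, so for Char. 2, Char. 4 the derived state is 'absent', and for the remaining characters it is 'present'.
Char. 1 (derived state 'present') is shared by all ingroup taxa — unites the whole ingroup.
Only Alpha, Gamma, Theta, and Zeta show the derived state 'absent' for Char. 2, supporting them as a clade.
Only Gamma and Theta show the derived state 'present' for Char. 3, supporting them as a clade.
Char. 4: derived state 'absent' in Alpha and Zeta only — synapomorphy for {Alpha, Zeta}.
Char. 5: derived state 'present' in Alpha, Epsilon, Gamma, Theta, and Zeta only — synapomorphy for {Alpha, Epsilon, Gamma, Theta, Zeta}.
Most parsimonious ingroup topology: ((((Zeta,Alpha),(Gamma,Theta)),Epsilon),Beta).
The clade {Alpha, Gamma, Theta, Zeta} is supported by Char. 2: its derived state 'absent' occurs in exactly those taxa and in no other taxon (including the outgroup).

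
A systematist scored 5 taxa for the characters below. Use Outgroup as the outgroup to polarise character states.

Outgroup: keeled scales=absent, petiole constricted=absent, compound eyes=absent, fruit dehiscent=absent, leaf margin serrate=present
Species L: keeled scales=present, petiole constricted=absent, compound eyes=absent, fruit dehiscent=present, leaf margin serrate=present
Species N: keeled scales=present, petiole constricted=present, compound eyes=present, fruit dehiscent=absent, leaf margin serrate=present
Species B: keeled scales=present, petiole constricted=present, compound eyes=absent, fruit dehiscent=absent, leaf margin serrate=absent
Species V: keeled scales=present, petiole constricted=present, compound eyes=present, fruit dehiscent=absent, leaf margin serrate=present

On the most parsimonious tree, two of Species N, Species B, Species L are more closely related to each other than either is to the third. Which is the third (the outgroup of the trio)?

Species L

Character polarity is set by the outgroup: the derived state is whichever differs from the outgroup's state, so for leaf margin serrate the derived state is 'absent', and for the remaining characters it is 'present'.
keeled scales (derived state 'present') is shared by all ingroup taxa — unites the whole ingroup.
petiole constricted: derived state 'present' in Species B, Species N, and Species V only — synapomorphy for {Species B, Species N, Species V}.
compound eyes (derived state 'present') is shared by Species N and Species V — a synapomorphy uniting that clade.
fruit dehiscent (derived state 'present') is unique to Species L (autapomorphy; uninformative for grouping).
leaf margin serrate (derived state 'absent') is unique to Species B (autapomorphy; uninformative for grouping).
Most parsimonious ingroup topology: (Species L,((Species N,Species V),Species B)).
Species B and Species N share a more recent common ancestor with each other than either does with Species L, so Species L is the least closely related of the three.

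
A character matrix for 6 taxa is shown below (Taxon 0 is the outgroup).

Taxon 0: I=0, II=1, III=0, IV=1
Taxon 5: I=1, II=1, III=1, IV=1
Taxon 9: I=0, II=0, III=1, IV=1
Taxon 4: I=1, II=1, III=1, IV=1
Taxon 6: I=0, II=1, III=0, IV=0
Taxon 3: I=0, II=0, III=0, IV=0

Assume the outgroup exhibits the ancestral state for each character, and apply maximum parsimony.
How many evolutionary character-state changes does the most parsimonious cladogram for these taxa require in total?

5

Character polarity is set by the outgroup: the derived state is whichever differs from the outgroup's state, so for II, IV the derived state is '0', and for the remaining characters it is '1'.
Only Taxon 4 and Taxon 5 show the derived state '1' for I, supporting them as a clade.
II groups Taxon 3 and Taxon 9, which is incompatible with the clades supported by the remaining characters; treating it as convergent (homoplasy) costs fewer steps than any alternative tree.
Only Taxon 4, Taxon 5, and Taxon 9 show the derived state '1' for III, supporting them as a clade.
IV (derived state '0') is shared by Taxon 3 and Taxon 6 — a synapomorphy uniting that clade.
Most parsimonious ingroup topology: (((Taxon 5,Taxon 4),Taxon 9),(Taxon 6,Taxon 3)).
Changes per character on this tree: I: 1; II: 2; III: 1; IV: 1.
Total = 5.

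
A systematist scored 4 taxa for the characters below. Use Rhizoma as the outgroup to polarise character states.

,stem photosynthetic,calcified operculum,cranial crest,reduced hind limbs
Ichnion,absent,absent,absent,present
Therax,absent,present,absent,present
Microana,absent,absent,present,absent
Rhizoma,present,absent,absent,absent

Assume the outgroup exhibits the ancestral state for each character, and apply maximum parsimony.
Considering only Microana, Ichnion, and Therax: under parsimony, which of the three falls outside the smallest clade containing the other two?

Microana

Character polarity is set by the outgroup: the derived state is whichever differs from the outgroup's state, so for stem photosynthetic the derived state is 'absent', and for the remaining characters it is 'present'.
stem photosynthetic (derived state 'absent') is shared by all ingroup taxa — unites the whole ingroup.
calcified operculum (derived state 'present') is unique to Therax (autapomorphy; uninformative for grouping).
cranial crest (derived state 'present') is unique to Microana (autapomorphy; uninformative for grouping).
Only Ichnion and Therax show the derived state 'present' for reduced hind limbs, supporting them as a clade.
Most parsimonious ingroup topology: (Microana,(Therax,Ichnion)).
Ichnion and Therax share a more recent common ancestor with each other than either does with Microana, so Microana is the least closely related of the three.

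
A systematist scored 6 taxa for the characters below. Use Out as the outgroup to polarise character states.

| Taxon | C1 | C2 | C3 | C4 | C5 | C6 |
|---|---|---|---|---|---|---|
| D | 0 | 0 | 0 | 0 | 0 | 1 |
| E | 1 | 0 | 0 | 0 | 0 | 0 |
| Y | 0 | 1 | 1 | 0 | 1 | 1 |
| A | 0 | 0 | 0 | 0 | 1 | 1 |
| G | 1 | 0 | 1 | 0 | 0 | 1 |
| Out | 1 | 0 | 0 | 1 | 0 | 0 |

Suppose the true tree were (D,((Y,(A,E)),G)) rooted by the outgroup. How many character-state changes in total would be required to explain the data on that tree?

11

Map each character onto (D,((Y,(A,E)),G)) (rooted by Out) and count the minimum state changes it requires (Fitch parsimony):
C1: 3; C2: 1; C3: 2; C4: 1; C5: 2; C6: 2.
Total tree length = 11.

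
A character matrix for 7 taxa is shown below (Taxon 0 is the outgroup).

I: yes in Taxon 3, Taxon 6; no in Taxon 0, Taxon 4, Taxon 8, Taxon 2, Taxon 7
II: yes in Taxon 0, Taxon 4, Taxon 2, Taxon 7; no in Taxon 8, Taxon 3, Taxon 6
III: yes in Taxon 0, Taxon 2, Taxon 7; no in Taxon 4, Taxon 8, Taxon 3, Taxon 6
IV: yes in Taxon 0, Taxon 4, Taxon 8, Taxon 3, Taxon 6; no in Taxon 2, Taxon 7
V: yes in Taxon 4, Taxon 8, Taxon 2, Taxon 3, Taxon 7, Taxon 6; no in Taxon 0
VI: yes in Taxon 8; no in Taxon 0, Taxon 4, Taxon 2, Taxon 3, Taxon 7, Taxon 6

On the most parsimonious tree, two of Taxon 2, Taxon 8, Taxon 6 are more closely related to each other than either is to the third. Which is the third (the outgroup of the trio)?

Character polarity is set by the outgroup: the derived state is whichever differs from the outgroup's state, so for II, III, IV the derived state is 'no', and for the remaining characters it is 'yes'.
I: derived state 'yes' in Taxon 3 and Taxon 6 only — synapomorphy for {Taxon 3, Taxon 6}.
II: derived state 'no' in Taxon 3, Taxon 6, and Taxon 8 only — synapomorphy for {Taxon 3, Taxon 6, Taxon 8}.
III: derived state 'no' in Taxon 3, Taxon 4, Taxon 6, and Taxon 8 only — synapomorphy for {Taxon 3, Taxon 4, Taxon 6, Taxon 8}.
Only Taxon 2 and Taxon 7 show the derived state 'no' for IV, supporting them as a clade.
V (derived state 'yes') is shared by all ingroup taxa — unites the whole ingroup.
VI (derived state 'yes') is unique to Taxon 8 (autapomorphy; uninformative for grouping).
Most parsimonious ingroup topology: ((Taxon 4,(Taxon 8,(Taxon 3,Taxon 6))),(Taxon 2,Taxon 7)).
Taxon 8 and Taxon 6 share a more recent common ancestor with each other than either does with Taxon 2, so Taxon 2 is the least closely related of the three.

Taxon 2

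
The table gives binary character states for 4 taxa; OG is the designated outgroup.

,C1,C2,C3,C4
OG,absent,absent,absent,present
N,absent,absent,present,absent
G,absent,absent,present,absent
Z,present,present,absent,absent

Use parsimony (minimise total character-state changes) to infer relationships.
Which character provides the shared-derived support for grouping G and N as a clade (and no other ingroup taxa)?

C3

Character polarity is set by the outgroup: the derived state is whichever differs from the outgroup's state, so for C4 the derived state is 'absent', and for the remaining characters it is 'present'.
C1: derived state 'present' in Z only — an autapomorphy, so it tells us nothing about relationships among taxa.
C2 (derived state 'present') is unique to Z (autapomorphy; uninformative for grouping).
Only G and N show the derived state 'present' for C3, supporting them as a clade.
All ingroup taxa share the derived state 'absent' for C4; it defines the ingroup but does not resolve relationships within it.
Most parsimonious ingroup topology: ((N,G),Z).
The clade {G, N} is supported by C3: its derived state 'present' occurs in exactly those taxa and in no other taxon (including the outgroup).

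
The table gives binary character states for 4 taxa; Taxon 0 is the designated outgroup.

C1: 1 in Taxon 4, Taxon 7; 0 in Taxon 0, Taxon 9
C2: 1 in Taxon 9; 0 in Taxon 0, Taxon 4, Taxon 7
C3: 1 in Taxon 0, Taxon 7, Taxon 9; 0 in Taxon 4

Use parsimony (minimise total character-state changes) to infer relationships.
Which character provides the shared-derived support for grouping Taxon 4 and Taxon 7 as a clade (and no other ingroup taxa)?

C1

Character polarity is set by the outgroup: the derived state is whichever differs from the outgroup's state, so for C3 the derived state is '0', and for the remaining characters it is '1'.
C1 (derived state '1') is shared by Taxon 4 and Taxon 7 — a synapomorphy uniting that clade.
C2 (derived state '1') is unique to Taxon 9 (autapomorphy; uninformative for grouping).
C3: derived state '0' in Taxon 4 only — an autapomorphy, so it tells us nothing about relationships among taxa.
Most parsimonious ingroup topology: ((Taxon 4,Taxon 7),Taxon 9).
The clade {Taxon 4, Taxon 7} is supported by C1: its derived state '1' occurs in exactly those taxa and in no other taxon (including the outgroup).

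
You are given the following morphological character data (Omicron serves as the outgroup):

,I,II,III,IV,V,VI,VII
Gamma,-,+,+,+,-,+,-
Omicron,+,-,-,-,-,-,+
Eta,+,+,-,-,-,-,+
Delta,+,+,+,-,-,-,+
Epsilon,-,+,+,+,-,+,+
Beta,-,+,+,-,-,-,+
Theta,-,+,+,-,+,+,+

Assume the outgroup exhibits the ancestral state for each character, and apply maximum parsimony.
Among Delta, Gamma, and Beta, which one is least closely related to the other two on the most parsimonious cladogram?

Delta

Character polarity is set by the outgroup: the derived state is whichever differs from the outgroup's state, so for I, VII the derived state is '-', and for the remaining characters it is '+'.
I: derived state '-' in Beta, Epsilon, Gamma, and Theta only — synapomorphy for {Beta, Epsilon, Gamma, Theta}.
All ingroup taxa share the derived state '+' for II; it defines the ingroup but does not resolve relationships within it.
III (derived state '+') is shared by Beta, Delta, Epsilon, Gamma, and Theta — a synapomorphy uniting that clade.
IV: derived state '+' in Epsilon and Gamma only — synapomorphy for {Epsilon, Gamma}.
V: derived state '+' in Theta only — an autapomorphy, so it tells us nothing about relationships among taxa.
VI (derived state '+') is shared by Epsilon, Gamma, and Theta — a synapomorphy uniting that clade.
VII (derived state '-') is unique to Gamma (autapomorphy; uninformative for grouping).
Most parsimonious ingroup topology: ((Delta,(Beta,(Theta,(Gamma,Epsilon)))),Eta).
Beta and Gamma share a more recent common ancestor with each other than either does with Delta, so Delta is the least closely related of the three.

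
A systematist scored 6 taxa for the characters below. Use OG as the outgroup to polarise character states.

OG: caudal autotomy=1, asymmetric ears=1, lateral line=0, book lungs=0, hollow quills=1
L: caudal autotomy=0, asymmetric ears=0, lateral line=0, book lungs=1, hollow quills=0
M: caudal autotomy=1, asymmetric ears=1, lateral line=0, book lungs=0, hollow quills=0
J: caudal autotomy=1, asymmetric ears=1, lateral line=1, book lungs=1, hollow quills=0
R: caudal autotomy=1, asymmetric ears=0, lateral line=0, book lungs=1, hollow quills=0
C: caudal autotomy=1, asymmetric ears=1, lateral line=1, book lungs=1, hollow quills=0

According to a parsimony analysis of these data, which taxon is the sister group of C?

Character polarity is set by the outgroup: the derived state is whichever differs from the outgroup's state, so for caudal autotomy, asymmetric ears, hollow quills the derived state is '0', and for the remaining characters it is '1'.
caudal autotomy (derived state '0') is unique to L (autapomorphy; uninformative for grouping).
asymmetric ears (derived state '0') is shared by L and R — a synapomorphy uniting that clade.
Only C and J show the derived state '1' for lateral line, supporting them as a clade.
book lungs: derived state '1' in C, J, L, and R only — synapomorphy for {C, J, L, R}.
All ingroup taxa share the derived state '0' for hollow quills; it defines the ingroup but does not resolve relationships within it.
Most parsimonious ingroup topology: (((L,R),(J,C)),M).
C and J form a cherry on this tree, so they are sister taxa.

J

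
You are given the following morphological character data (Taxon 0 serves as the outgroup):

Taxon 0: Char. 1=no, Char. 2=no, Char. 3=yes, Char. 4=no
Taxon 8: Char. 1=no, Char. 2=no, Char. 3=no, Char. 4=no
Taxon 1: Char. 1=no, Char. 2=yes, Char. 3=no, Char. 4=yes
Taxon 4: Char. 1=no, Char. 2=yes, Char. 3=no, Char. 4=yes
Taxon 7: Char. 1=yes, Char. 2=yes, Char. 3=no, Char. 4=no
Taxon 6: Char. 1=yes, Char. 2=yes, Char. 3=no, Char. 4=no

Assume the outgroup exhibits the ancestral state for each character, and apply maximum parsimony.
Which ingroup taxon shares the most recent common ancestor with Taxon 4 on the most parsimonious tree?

Taxon 1

Character polarity is set by the outgroup: the derived state is whichever differs from the outgroup's state, so for Char. 3 the derived state is 'no', and for the remaining characters it is 'yes'.
Only Taxon 6 and Taxon 7 show the derived state 'yes' for Char. 1, supporting them as a clade.
Char. 2: derived state 'yes' in Taxon 1, Taxon 4, Taxon 6, and Taxon 7 only — synapomorphy for {Taxon 1, Taxon 4, Taxon 6, Taxon 7}.
Char. 3 (derived state 'no') is shared by all ingroup taxa — unites the whole ingroup.
Char. 4 (derived state 'yes') is shared by Taxon 1 and Taxon 4 — a synapomorphy uniting that clade.
Most parsimonious ingroup topology: (Taxon 8,((Taxon 1,Taxon 4),(Taxon 7,Taxon 6))).
Taxon 4 and Taxon 1 form a cherry on this tree, so they are sister taxa.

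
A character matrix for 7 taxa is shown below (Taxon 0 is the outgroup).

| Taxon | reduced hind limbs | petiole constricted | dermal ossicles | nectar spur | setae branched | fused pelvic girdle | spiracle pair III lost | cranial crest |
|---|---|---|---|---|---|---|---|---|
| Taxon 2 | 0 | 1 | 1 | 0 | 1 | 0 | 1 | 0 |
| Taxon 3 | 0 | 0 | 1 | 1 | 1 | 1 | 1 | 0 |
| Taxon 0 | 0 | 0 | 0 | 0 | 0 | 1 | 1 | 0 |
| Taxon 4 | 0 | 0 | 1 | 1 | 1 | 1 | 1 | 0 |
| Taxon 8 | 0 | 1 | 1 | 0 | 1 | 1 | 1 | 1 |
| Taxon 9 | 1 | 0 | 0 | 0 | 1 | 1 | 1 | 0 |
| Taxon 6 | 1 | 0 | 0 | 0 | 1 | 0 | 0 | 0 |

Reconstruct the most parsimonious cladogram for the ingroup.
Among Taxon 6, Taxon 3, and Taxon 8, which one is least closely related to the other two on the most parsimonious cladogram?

Character polarity is set by the outgroup: the derived state is whichever differs from the outgroup's state, so for fused pelvic girdle, spiracle pair III lost the derived state is '0', and for the remaining characters it is '1'.
reduced hind limbs (derived state '1') is shared by Taxon 6 and Taxon 9 — a synapomorphy uniting that clade.
Only Taxon 2 and Taxon 8 show the derived state '1' for petiole constricted, supporting them as a clade.
dermal ossicles: derived state '1' in Taxon 2, Taxon 3, Taxon 4, and Taxon 8 only — synapomorphy for {Taxon 2, Taxon 3, Taxon 4, Taxon 8}.
nectar spur (derived state '1') is shared by Taxon 3 and Taxon 4 — a synapomorphy uniting that clade.
setae branched (derived state '1') is shared by all ingroup taxa — unites the whole ingroup.
fused pelvic girdle groups Taxon 2 and Taxon 6, which is incompatible with the clades supported by the remaining characters; treating it as convergent (homoplasy) costs fewer steps than any alternative tree.
spiracle pair III lost (derived state '0') is unique to Taxon 6 (autapomorphy; uninformative for grouping).
cranial crest (derived state '1') is unique to Taxon 8 (autapomorphy; uninformative for grouping).
Most parsimonious ingroup topology: ((Taxon 6,Taxon 9),((Taxon 2,Taxon 8),(Taxon 4,Taxon 3))).
Taxon 8 and Taxon 3 share a more recent common ancestor with each other than either does with Taxon 6, so Taxon 6 is the least closely related of the three.

Taxon 6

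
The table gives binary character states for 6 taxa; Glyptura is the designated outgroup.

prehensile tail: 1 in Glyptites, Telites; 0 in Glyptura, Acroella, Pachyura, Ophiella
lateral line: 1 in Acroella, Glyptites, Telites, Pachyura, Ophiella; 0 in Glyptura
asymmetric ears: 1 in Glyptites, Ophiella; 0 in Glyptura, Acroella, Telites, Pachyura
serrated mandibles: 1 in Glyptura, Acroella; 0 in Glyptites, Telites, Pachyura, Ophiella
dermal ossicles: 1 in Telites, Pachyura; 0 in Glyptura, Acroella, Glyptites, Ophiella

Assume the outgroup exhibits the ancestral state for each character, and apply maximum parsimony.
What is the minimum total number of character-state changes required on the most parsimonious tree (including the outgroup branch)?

6

Character polarity is set by the outgroup: the derived state is whichever differs from the outgroup's state, so for serrated mandibles the derived state is '0', and for the remaining characters it is '1'.
prehensile tail (state '1') occurs in Glyptites and Telites but conflicts with the nesting implied by the other characters — most parsimoniously interpreted as homoplasy.
All ingroup taxa share the derived state '1' for lateral line; it defines the ingroup but does not resolve relationships within it.
Only Glyptites and Ophiella show the derived state '1' for asymmetric ears, supporting them as a clade.
serrated mandibles: derived state '0' in Glyptites, Ophiella, Pachyura, and Telites only — synapomorphy for {Glyptites, Ophiella, Pachyura, Telites}.
dermal ossicles (derived state '1') is shared by Pachyura and Telites — a synapomorphy uniting that clade.
Most parsimonious ingroup topology: (Acroella,((Glyptites,Ophiella),(Telites,Pachyura))).
Changes per character on this tree: prehensile tail: 2; lateral line: 1; asymmetric ears: 1; serrated mandibles: 1; dermal ossicles: 1.
Total = 6.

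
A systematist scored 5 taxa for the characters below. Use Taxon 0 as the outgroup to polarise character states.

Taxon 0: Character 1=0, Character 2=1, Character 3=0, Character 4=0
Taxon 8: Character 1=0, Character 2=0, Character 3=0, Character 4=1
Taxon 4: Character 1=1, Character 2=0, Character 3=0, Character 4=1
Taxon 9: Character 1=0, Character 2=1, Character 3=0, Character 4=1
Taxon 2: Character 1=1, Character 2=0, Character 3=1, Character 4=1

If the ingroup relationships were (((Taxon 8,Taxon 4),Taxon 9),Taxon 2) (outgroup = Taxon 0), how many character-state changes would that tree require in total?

Map each character onto (((Taxon 8,Taxon 4),Taxon 9),Taxon 2) (rooted by Taxon 0) and count the minimum state changes it requires (Fitch parsimony):
Character 1: 2; Character 2: 2; Character 3: 1; Character 4: 1.
Total tree length = 6.

6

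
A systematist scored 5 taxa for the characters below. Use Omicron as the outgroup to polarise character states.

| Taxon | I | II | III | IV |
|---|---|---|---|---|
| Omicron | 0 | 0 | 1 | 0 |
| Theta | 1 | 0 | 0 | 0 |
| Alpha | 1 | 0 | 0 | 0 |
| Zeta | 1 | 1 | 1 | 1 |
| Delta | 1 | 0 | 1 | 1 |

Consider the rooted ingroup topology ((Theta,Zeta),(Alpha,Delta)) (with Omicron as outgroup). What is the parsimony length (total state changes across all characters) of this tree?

Map each character onto ((Theta,Zeta),(Alpha,Delta)) (rooted by Omicron) and count the minimum state changes it requires (Fitch parsimony):
I: 1; II: 1; III: 2; IV: 2.
Total tree length = 6.

6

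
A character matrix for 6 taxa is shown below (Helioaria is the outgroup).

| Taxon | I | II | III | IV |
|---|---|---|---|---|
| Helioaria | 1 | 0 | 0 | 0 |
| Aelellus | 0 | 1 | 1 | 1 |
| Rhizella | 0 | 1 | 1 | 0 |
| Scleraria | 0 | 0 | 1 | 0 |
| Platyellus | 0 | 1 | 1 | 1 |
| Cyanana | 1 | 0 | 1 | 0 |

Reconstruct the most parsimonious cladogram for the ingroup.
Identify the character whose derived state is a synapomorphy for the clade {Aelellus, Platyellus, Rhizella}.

Character polarity is set by the outgroup: the derived state is whichever differs from the outgroup's state, so for I the derived state is '0', and for the remaining characters it is '1'.
I: derived state '0' in Aelellus, Platyellus, Rhizella, and Scleraria only — synapomorphy for {Aelellus, Platyellus, Rhizella, Scleraria}.
II (derived state '1') is shared by Aelellus, Platyellus, and Rhizella — a synapomorphy uniting that clade.
All ingroup taxa share the derived state '1' for III; it defines the ingroup but does not resolve relationships within it.
IV (derived state '1') is shared by Aelellus and Platyellus — a synapomorphy uniting that clade.
Most parsimonious ingroup topology: ((((Aelellus,Platyellus),Rhizella),Scleraria),Cyanana).
The clade {Aelellus, Platyellus, Rhizella} is supported by II: its derived state '1' occurs in exactly those taxa and in no other taxon (including the outgroup).

II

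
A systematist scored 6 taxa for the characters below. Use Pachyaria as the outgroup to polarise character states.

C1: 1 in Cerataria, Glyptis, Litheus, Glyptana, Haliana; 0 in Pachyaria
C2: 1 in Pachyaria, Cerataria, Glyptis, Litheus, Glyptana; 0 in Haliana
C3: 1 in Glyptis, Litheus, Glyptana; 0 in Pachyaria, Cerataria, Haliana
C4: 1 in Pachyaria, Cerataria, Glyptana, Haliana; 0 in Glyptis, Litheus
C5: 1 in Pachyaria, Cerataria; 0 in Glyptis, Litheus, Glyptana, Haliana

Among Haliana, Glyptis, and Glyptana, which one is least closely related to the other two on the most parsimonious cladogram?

Haliana

Character polarity is set by the outgroup: the derived state is whichever differs from the outgroup's state, so for C2, C4, C5 the derived state is '0', and for the remaining characters it is '1'.
C1 (derived state '1') is shared by all ingroup taxa — unites the whole ingroup.
C2: derived state '0' in Haliana only — an autapomorphy, so it tells us nothing about relationships among taxa.
Only Glyptana, Glyptis, and Litheus show the derived state '1' for C3, supporting them as a clade.
C4 (derived state '0') is shared by Glyptis and Litheus — a synapomorphy uniting that clade.
Only Glyptana, Glyptis, Haliana, and Litheus show the derived state '0' for C5, supporting them as a clade.
Most parsimonious ingroup topology: (Cerataria,(((Glyptis,Litheus),Glyptana),Haliana)).
Glyptis and Glyptana share a more recent common ancestor with each other than either does with Haliana, so Haliana is the least closely related of the three.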